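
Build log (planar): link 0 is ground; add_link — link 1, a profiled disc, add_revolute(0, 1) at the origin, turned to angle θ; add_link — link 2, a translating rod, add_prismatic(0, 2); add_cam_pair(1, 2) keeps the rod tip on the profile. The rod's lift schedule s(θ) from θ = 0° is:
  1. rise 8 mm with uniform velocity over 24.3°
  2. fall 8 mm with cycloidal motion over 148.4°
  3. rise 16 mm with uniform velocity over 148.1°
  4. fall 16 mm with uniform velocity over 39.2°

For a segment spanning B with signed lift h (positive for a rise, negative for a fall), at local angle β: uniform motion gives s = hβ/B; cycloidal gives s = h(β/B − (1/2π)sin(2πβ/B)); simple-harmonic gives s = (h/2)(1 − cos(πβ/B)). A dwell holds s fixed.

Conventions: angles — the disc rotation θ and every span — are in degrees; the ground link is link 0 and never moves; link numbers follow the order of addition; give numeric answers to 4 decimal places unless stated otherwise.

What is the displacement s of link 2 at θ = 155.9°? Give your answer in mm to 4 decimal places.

seg 1 [0°–24.3°] uniform, h=8: full span → s += 8 → s = 8.0000
seg 2 [24.3°–172.7°] cycloidal, h=-8: θ=155.9° here. β=131.6, B=148.4. -8·(0.8868 − sin(2π·0.8868)/(2π)) = -7.9255 → s = 0.0745

0.0745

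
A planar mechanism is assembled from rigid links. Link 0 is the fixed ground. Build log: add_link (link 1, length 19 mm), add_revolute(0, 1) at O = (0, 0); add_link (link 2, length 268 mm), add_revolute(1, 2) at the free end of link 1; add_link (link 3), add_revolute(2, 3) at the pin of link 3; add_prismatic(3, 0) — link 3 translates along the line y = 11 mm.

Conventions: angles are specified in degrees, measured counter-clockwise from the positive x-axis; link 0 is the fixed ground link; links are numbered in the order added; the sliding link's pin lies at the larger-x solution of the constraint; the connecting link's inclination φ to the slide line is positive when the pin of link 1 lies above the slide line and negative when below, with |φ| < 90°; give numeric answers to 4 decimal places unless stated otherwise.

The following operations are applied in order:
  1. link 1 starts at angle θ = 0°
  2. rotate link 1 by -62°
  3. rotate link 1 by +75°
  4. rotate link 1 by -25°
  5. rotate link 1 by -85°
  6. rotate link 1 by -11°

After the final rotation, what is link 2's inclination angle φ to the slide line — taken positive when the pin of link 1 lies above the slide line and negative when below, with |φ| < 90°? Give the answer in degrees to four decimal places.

geometry: r = 19 mm, L = 268 mm, e = 11 mm; θ starts at 0°
rotate link 1 by -62°: θ ← 0° -62° = -62°
rotate link 1 by +75°: θ ← -62° +75° = 13°
rotate link 1 by -25°: θ ← 13° -25° = -12°
rotate link 1 by -85°: θ ← -12° -85° = -97°
rotate link 1 by -11°: θ ← -97° -11° = -108°
h = r sin θ − e = -18.070074 − 11 = -29.070074
sin φ = h / L = -29.070074 / 268 = -0.10847042
φ = arcsin(-0.10847042) = -6.227150°

-6.2271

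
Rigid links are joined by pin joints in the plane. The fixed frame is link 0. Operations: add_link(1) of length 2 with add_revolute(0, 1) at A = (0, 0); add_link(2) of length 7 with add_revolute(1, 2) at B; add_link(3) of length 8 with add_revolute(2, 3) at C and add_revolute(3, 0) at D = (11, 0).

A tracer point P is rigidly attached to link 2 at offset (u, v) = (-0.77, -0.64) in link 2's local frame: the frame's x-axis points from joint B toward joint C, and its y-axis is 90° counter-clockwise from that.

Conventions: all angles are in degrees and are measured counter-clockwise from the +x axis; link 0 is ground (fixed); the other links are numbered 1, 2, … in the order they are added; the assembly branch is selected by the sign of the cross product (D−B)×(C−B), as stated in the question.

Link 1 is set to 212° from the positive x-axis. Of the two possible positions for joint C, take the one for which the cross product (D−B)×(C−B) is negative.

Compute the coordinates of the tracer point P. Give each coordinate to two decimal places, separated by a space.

A=(0,0), D=(11.00,0)
B = A + 2.00·(cos212°, sin212°) = (-1.6961, -1.0598)
|BD| = 12.7403
circle(B,7.00) ∩ circle(D,8.00): a=5.7814, h=3.9465
  candidates: C₊=(3.7370,3.3539) cross=50.280; C₋=(4.3936,-4.5117) cross=-50.280
  branch - wants cross < 0 → take C=(4.3936,-4.5117) (cross=-50.280)
ex = (C−B)/|BC| = (0.8700,-0.4931); ey = (0.4931,0.8700)
P = B + -0.77·ex + -0.64·ey = (-2.6816,-1.2369)

-2.68 -1.24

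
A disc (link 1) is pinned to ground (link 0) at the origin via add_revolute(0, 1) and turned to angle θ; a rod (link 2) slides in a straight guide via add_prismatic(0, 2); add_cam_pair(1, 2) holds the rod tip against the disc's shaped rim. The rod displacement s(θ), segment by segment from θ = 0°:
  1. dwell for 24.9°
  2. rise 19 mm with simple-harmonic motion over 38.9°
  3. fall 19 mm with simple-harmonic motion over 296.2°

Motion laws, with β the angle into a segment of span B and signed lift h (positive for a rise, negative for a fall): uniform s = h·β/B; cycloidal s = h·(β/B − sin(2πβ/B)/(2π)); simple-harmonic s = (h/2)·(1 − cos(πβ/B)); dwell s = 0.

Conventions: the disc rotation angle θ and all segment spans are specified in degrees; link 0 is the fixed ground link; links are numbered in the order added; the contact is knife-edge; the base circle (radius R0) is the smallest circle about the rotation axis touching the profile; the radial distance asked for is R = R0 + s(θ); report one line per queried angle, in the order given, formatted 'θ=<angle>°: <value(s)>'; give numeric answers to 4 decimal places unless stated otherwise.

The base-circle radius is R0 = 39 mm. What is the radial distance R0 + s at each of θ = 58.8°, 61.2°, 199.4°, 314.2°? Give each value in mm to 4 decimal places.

segment 1 (0° to 24.9°, dwell): s unchanged at 0.0000
θ = 58.8° falls in segment 2 (24.9° to 63.8°, simple-harmonic, h = 19): β = 58.8 − 24.9 = 33.9°, B = 38.9°; Δs = 19/2·(1 − cos(π·0.8715)) = 18.2359; s = 0.0000 + 18.2359 = 18.2359
θ = 61.2° falls in segment 2 (24.9° to 63.8°, simple-harmonic, h = 19): β = 61.2 − 24.9 = 36.3°, B = 38.9°; Δs = 19/2·(1 − cos(π·0.9332)) = 18.7913; s = 0.0000 + 18.7913 = 18.7913
segment 2 (24.9° to 63.8°, simple-harmonic, h = 19) is passed completely: s = 0.0000 + (19) = 19.0000
θ = 199.4° falls in segment 3 (63.8° to 360°, simple-harmonic, h = -19): β = 199.4 − 63.8 = 135.6°, B = 296.2°; Δs = -19/2·(1 − cos(π·0.4578)) = -8.2442; s = 19.0000 − 8.2442 = 10.7558
θ = 314.2° falls in segment 3 (63.8° to 360°, simple-harmonic, h = -19): β = 314.2 − 63.8 = 250.4°, B = 296.2°; Δs = -19/2·(1 − cos(π·0.8454)) = -17.9010; s = 19.0000 − 17.9010 = 1.0990
θ=58.8°: R = R0 + s = 39 + 18.2359 = 57.2359
θ=61.2°: R = R0 + s = 39 + 18.7913 = 57.7913
θ=199.4°: R = R0 + s = 39 + 10.7558 = 49.7558
θ=314.2°: R = R0 + s = 39 + 1.0990 = 40.0990

θ=58.8°: 57.2359
θ=61.2°: 57.7913
θ=199.4°: 49.7558
θ=314.2°: 40.0990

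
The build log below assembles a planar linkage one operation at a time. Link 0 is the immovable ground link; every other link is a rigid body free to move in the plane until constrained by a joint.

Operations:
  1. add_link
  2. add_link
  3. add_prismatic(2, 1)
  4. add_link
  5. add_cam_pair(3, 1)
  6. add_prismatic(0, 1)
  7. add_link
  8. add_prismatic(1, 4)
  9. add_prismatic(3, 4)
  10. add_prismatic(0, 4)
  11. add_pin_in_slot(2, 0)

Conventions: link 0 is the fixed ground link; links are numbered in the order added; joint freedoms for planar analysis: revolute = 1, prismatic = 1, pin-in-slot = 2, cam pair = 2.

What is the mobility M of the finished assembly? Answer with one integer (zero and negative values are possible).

ground; <1,0,0>
#1 <2,0,0>
#2 <3,0,0>
P:2↔1 J1 <3,1,0>
#3 <4,1,0>
C:3↔1 J2 <4,1,1>
P:0↔1 J1 <4,2,1>
#4 <5,2,1>
P:1↔4 J1 <5,3,1>
P:3↔4 J1 <5,4,1>
P:0↔4 J1 <5,5,1>
PS:2↔0 J2 <5,5,2>
3×4 − 2×5 − 1×2 = 0

M = 0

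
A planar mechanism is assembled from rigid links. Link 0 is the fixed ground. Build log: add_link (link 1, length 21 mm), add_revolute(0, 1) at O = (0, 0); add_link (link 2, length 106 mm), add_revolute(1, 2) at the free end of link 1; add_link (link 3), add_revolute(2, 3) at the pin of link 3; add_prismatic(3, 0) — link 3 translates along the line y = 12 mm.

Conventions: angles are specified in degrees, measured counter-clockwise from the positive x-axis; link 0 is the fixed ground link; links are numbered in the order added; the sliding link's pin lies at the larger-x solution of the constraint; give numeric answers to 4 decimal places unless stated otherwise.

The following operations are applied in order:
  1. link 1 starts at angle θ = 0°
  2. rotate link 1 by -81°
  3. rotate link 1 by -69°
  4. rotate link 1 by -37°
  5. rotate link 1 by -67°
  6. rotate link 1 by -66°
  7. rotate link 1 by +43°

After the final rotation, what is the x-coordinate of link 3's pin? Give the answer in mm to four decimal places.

geometry: r = 21 mm, L = 106 mm, e = 12 mm; θ starts at 0°
rotate link 1 by -81°: θ ← 0° -81° = -81°
rotate link 1 by -69°: θ ← -81° -69° = -150°
rotate link 1 by -37°: θ ← -150° -37° = -187°
rotate link 1 by -67°: θ ← -187° -67° = -254°
rotate link 1 by -66°: θ ← -254° -66° = -320°
rotate link 1 by +43°: θ ← -320° +43° = -277°
crank pin P = (r cos θ, r sin θ) = (2.559256, 20.843469)
h = r sin θ − e = 20.843469 − 12 = 8.843469
x = r cos θ + √(L² − h²) = 2.559256 + 105.630455 = 108.189711

108.1897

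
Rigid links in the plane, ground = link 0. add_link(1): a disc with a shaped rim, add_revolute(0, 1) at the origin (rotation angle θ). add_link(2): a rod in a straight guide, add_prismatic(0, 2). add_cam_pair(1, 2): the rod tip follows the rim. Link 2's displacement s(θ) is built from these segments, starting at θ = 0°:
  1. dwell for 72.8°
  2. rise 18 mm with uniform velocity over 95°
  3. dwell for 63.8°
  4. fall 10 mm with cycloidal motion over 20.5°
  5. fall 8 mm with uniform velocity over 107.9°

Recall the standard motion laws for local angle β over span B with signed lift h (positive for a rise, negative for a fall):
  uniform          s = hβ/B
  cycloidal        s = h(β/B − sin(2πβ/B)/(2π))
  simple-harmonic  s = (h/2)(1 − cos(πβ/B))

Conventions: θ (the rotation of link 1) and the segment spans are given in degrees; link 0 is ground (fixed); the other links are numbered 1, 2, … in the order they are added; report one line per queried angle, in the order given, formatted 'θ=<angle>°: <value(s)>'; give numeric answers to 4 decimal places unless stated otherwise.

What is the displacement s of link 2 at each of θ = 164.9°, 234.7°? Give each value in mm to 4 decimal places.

segment 1 (0° to 72.8°, dwell): s unchanged at 0.0000
θ = 164.9° falls in segment 2 (72.8° to 167.8°, uniform, h = 18): β = 164.9 − 72.8 = 92.1°, B = 95°; Δs = 18·92.1/95 = 17.4505; s = 0.0000 + 17.4505 = 17.4505
segment 2 (72.8° to 167.8°, uniform, h = 18) is passed completely: s = 0.0000 + (18) = 18.0000
segment 3 (167.8° to 231.6°, dwell): s unchanged at 18.0000
θ = 234.7° falls in segment 4 (231.6° to 252.1°, cycloidal, h = -10): β = 234.7 − 231.6 = 3.1°, B = 20.5°; Δs = -10·(0.1512 − sin(2π·0.1512)/(2π)) = -0.2175; s = 18.0000 − 0.2175 = 17.7825

θ=164.9°: 17.4505
θ=234.7°: 17.7825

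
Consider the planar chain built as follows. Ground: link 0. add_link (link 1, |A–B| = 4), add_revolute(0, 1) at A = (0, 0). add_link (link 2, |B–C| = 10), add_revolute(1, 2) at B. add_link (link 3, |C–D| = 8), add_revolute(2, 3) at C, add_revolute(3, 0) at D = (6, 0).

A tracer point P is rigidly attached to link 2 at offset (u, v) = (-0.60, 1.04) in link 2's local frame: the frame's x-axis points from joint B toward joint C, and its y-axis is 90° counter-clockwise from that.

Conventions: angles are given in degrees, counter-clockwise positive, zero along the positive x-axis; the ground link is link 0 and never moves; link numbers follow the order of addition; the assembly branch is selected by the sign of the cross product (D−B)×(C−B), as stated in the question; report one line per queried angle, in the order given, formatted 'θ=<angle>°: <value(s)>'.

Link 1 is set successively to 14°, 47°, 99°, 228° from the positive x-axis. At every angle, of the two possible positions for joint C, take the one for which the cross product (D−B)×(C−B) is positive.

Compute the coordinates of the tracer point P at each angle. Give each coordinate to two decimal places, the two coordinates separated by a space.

A=(0,0), D=(6.00,0)
θ=14°: B = A + 4.00·(cos14°, sin14°) = (3.8812, 0.9677)
θ=14°: |BD| = 2.3293
θ=14°: circle(B,10.00) ∩ circle(D,8.00): a=8.8922, h=4.5748
θ=14°:   candidates: C₊=(13.8703,1.4349) cross=10.656; C₋=(10.0692,-6.8878) cross=-10.656
θ=14°:   branch + wants cross > 0 → take C=(13.8703,1.4349) (cross=10.656)
θ=14°: ex = (C−B)/|BC| = (0.9989,0.0467); ey = (-0.0467,0.9989)
θ=14°: P = B + -0.60·ex + 1.04·ey = (3.2332,1.9785)
θ=47°: B = A + 4.00·(cos47°, sin47°) = (2.7280, 2.9254)
θ=47°: |BD| = 4.3891
θ=47°: circle(B,10.00) ∩ circle(D,8.00): a=6.2956, h=7.7695
θ=47°:   candidates: C₊=(12.5998,4.5213) cross=34.101; C₋=(2.2428,-7.0628) cross=-34.101
θ=47°:   branch + wants cross > 0 → take C=(12.5998,4.5213) (cross=34.101)
θ=47°: ex = (C−B)/|BC| = (0.9872,0.1596); ey = (-0.1596,0.9872)
θ=47°: P = B + -0.60·ex + 1.04·ey = (1.9697,3.8563)
θ=99°: B = A + 4.00·(cos99°, sin99°) = (-0.6257, 3.9508)
θ=99°: |BD| = 7.7142
θ=99°: circle(B,10.00) ∩ circle(D,8.00): a=6.1905, h=7.8535
θ=99°:   candidates: C₊=(8.7134,7.5258) cross=60.584; C₋=(0.6691,-5.9651) cross=-60.584
θ=99°:   branch + wants cross > 0 → take C=(8.7134,7.5258) (cross=60.584)
θ=99°: ex = (C−B)/|BC| = (0.9339,0.3575); ey = (-0.3575,0.9339)
θ=99°: P = B + -0.60·ex + 1.04·ey = (-1.5579,4.7075)
θ=228°: B = A + 4.00·(cos228°, sin228°) = (-2.6765, -2.9726)
θ=228°: |BD| = 9.1716
θ=228°: circle(B,10.00) ∩ circle(D,8.00): a=6.5484, h=7.5577
θ=228°:   candidates: C₊=(1.0689,6.2995) cross=69.316; C₋=(5.9679,-7.9999) cross=-69.316
θ=228°:   branch + wants cross > 0 → take C=(1.0689,6.2995) (cross=69.316)
θ=228°: ex = (C−B)/|BC| = (0.3745,0.9272); ey = (-0.9272,0.3745)
θ=228°: P = B + -0.60·ex + 1.04·ey = (-3.8655,-3.1394)

θ=14°: 3.23 1.98
θ=47°: 1.97 3.86
θ=99°: -1.56 4.71
θ=228°: -3.87 -3.14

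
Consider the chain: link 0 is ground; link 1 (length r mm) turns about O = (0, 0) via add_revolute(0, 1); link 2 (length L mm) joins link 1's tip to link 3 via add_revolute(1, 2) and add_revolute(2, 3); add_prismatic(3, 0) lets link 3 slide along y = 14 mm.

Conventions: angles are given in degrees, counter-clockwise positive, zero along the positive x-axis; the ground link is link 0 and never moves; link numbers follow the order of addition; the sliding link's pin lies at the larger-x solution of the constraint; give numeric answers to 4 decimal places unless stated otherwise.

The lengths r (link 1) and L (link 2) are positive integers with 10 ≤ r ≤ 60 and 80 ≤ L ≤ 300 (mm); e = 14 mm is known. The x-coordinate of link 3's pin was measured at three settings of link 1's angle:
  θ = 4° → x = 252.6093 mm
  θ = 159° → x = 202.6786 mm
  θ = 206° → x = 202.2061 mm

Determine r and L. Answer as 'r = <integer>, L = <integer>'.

constraint per measurement: (x − r cos θ)² + (r sin θ − e)² = L²
subtracting the θ₁ and θ₂ equations cancels the r² and L² terms:
r = (x₁² − x₂²) / (2[(x₁cos θ₁ + e sin θ₁) − (x₂cos θ₂ + e sin θ₂)]) = 26.0000 → r = 26
L² = (x₁ − r cos θ₁)² + (r sin θ₁ − e)² = 51528.9900 → L = 227.0000 → L = 227
check at θ₃=206°: x = 202.2061 (printed 202.2061) ✓

r = 26, L = 227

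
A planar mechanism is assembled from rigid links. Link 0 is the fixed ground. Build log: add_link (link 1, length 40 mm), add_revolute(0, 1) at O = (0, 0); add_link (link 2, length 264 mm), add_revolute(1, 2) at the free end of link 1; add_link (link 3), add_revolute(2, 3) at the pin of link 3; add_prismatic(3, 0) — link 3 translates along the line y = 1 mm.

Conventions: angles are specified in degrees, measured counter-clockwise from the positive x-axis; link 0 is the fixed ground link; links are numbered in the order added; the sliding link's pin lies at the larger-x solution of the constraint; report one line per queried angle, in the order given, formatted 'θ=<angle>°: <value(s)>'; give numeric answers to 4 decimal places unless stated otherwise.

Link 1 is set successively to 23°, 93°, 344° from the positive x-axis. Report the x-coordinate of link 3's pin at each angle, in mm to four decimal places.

geometry: r = 40 mm, L = 264 mm, e = 1 mm
θ=23°: crank pin P = (r cos θ, r sin θ) = (36.820194, 15.629245)
θ=23°: h = r sin θ − e = 15.629245 − 1 = 14.629245
θ=23°: x = r cos θ + √(L² − h²) = 36.820194 + 263.594357 = 300.414551
θ=93°: crank pin P = (r cos θ, r sin θ) = (-2.093438, 39.945181)
θ=93°: h = r sin θ − e = 39.945181 − 1 = 38.945181
θ=93°: x = r cos θ + √(L² − h²) = -2.093438 + 261.111610 = 259.018172
θ=344°: crank pin P = (r cos θ, r sin θ) = (38.450468, -11.025494)
θ=344°: h = r sin θ − e = -11.025494 − 1 = -12.025494
θ=344°: x = r cos θ + √(L² − h²) = 38.450468 + 263.725970 = 302.176438

θ=23°: 300.4146
θ=93°: 259.0182
θ=344°: 302.1764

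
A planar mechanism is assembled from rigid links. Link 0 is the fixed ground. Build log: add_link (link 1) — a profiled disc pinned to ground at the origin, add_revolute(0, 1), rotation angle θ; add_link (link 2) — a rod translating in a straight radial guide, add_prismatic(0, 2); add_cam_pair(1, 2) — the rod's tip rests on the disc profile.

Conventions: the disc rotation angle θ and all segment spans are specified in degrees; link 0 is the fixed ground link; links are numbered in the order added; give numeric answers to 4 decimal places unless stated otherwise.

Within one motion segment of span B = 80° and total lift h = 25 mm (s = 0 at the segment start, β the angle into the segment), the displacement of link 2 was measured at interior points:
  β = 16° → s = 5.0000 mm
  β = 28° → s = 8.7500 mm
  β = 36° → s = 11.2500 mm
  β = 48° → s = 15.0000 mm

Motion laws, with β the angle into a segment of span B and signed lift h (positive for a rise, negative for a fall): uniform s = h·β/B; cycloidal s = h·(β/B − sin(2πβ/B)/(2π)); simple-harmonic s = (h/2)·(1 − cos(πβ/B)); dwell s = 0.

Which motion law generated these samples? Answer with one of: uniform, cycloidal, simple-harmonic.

candidates at β/B = r: uniform s = h·r (linear in β); cycloidal s = h·(r − sin(2πr)/(2π)); simple-harmonic s = (h/2)(1 − cos(πr))
β=16°: printed 5.0000 | uniform 5.0000, cycloidal 1.2159, simple-harmonic 2.3873
β=28°: printed 8.7500 | uniform 8.7500, cycloidal 5.5310, simple-harmonic 6.8251
β=36°: printed 11.2500 | uniform 11.2500, cycloidal 10.0205, simple-harmonic 10.5446
β=48°: printed 15.0000 | uniform 15.0000, cycloidal 17.3387, simple-harmonic 16.3627
only one law matches every sample → uniform

uniform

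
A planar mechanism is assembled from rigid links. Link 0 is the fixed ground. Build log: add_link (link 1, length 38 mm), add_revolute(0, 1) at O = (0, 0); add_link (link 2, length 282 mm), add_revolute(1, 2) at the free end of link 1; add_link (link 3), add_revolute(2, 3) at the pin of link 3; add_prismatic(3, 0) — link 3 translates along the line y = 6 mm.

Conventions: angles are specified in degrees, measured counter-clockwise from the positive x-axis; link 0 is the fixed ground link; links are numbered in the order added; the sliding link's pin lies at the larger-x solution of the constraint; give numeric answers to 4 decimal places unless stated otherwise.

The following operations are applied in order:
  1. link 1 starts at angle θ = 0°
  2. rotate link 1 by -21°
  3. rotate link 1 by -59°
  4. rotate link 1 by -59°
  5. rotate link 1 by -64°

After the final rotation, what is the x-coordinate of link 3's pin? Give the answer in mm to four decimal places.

geometry: r = 38 mm, L = 282 mm, e = 6 mm; θ starts at 0°
rotate link 1 by -21°: θ ← 0° -21° = -21°
rotate link 1 by -59°: θ ← -21° -59° = -80°
rotate link 1 by -59°: θ ← -80° -59° = -139°
rotate link 1 by -64°: θ ← -139° -64° = -203°
crank pin P = (r cos θ, r sin θ) = (-34.979184, 14.847783)
h = r sin θ − e = 14.847783 − 6 = 8.847783
x = r cos θ + √(L² − h²) = -34.979184 + 281.861166 = 246.881981

246.8820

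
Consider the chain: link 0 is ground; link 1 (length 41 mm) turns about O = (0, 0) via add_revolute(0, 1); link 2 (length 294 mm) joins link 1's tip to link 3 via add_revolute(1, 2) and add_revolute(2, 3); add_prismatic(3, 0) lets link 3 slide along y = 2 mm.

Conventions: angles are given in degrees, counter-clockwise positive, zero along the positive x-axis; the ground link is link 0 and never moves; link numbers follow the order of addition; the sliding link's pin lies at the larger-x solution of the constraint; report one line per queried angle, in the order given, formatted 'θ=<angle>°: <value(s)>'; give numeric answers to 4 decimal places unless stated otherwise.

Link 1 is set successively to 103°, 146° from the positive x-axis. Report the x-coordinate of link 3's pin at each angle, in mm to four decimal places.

geometry: r = 41 mm, L = 294 mm, e = 2 mm
θ=103°: crank pin P = (r cos θ, r sin θ) = (-9.222993, 39.949173)
θ=103°: h = r sin θ − e = 39.949173 − 2 = 37.949173
θ=103°: x = r cos θ + √(L² − h²) = -9.222993 + 291.540495 = 282.317502
θ=146°: crank pin P = (r cos θ, r sin θ) = (-33.990540, 22.926909)
θ=146°: h = r sin θ − e = 22.926909 − 2 = 20.926909
θ=146°: x = r cos θ + √(L² − h²) = -33.990540 + 293.254266 = 259.263725

θ=103°: 282.3175
θ=146°: 259.2637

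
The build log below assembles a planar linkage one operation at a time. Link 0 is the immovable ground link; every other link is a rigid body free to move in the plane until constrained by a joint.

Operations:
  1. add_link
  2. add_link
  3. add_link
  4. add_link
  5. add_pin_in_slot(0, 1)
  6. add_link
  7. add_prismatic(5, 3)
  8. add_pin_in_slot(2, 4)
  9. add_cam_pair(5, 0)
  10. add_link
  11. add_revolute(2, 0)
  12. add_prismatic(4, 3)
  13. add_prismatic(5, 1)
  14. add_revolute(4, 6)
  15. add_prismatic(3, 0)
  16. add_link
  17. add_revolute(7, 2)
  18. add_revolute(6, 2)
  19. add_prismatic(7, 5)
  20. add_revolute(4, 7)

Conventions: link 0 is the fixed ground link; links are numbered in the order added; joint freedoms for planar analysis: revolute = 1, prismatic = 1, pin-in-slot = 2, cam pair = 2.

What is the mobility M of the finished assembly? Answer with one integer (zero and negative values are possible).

L=1 J1=0 J2=0
add link → L=2 J1=0 J2=0
add link → L=3 J1=0 J2=0
add link → L=4 J1=0 J2=0
add link → L=5 J1=0 J2=0
PS@0,1 dof=2 J2 → L=5 J1=0 J2=1
add link → L=6 J1=0 J2=1
P@5,3 dof=1 J1 → L=6 J1=1 J2=1
PS@2,4 dof=2 J2 → L=6 J1=1 J2=2
C@5,0 dof=2 J2 → L=6 J1=1 J2=3
add link → L=7 J1=1 J2=3
R@2,0 dof=1 J1 → L=7 J1=2 J2=3
P@4,3 dof=1 J1 → L=7 J1=3 J2=3
P@5,1 dof=1 J1 → L=7 J1=4 J2=3
R@4,6 dof=1 J1 → L=7 J1=5 J2=3
P@3,0 dof=1 J1 → L=7 J1=6 J2=3
add link → L=8 J1=6 J2=3
R@7,2 dof=1 J1 → L=8 J1=7 J2=3
R@6,2 dof=1 J1 → L=8 J1=8 J2=3
P@7,5 dof=1 J1 → L=8 J1=9 J2=3
R@4,7 dof=1 J1 → L=8 J1=10 J2=3
M=3(L−1)−2J1−J2=3·7−2·10−3=-2

M = -2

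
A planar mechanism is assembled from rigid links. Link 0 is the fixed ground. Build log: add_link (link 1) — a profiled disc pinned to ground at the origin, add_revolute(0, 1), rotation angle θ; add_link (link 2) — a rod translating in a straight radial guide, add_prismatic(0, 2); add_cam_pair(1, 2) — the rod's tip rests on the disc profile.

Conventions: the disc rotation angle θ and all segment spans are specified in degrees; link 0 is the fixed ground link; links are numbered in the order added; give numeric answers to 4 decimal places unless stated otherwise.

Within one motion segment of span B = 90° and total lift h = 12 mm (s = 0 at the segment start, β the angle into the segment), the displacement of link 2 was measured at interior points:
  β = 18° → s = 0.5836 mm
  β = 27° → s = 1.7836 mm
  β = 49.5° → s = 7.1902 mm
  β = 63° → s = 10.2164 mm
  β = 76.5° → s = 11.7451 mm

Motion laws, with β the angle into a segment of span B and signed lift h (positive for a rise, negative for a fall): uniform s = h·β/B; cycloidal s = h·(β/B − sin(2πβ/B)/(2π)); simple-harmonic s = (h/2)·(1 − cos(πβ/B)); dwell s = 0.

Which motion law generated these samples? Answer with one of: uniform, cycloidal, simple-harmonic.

candidates at β/B = r: uniform s = h·r (linear in β); cycloidal s = h·(r − sin(2πr)/(2π)); simple-harmonic s = (h/2)(1 − cos(πr))
β=18°: printed 0.5836 | uniform 2.4000, cycloidal 0.5836, simple-harmonic 1.1459
β=27°: printed 1.7836 | uniform 3.6000, cycloidal 1.7836, simple-harmonic 2.4733
β=49.5°: printed 7.1902 | uniform 6.6000, cycloidal 7.1902, simple-harmonic 6.9386
β=63°: printed 10.2164 | uniform 8.4000, cycloidal 10.2164, simple-harmonic 9.5267
β=76.5°: printed 11.7451 | uniform 10.2000, cycloidal 11.7451, simple-harmonic 11.3460
only one law matches every sample → cycloidal

cycloidal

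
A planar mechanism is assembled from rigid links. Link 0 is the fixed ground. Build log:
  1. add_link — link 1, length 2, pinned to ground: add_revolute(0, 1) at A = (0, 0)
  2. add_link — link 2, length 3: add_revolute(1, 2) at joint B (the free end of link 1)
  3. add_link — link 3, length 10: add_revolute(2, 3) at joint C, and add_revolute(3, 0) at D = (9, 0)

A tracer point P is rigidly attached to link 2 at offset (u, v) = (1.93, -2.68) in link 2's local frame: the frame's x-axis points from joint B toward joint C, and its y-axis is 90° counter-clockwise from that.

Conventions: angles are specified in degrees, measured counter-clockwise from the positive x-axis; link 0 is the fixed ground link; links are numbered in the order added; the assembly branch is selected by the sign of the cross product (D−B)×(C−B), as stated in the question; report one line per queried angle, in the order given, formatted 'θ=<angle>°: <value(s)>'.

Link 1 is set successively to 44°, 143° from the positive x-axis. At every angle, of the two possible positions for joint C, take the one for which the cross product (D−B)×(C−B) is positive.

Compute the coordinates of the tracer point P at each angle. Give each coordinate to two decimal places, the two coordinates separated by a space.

A=(0,0), D=(9.00,0)
θ=44°: B = A + 2.00·(cos44°, sin44°) = (1.4387, 1.3893)
θ=44°: |BD| = 7.6879
θ=44°: circle(B,3.00) ∩ circle(D,10.00): a=-2.0744, h=2.1672
θ=44°:   candidates: C₊=(-0.2100,3.8957) cross=16.661; C₋=(-0.9933,-0.3673) cross=-16.661
θ=44°:   branch + wants cross > 0 → take C=(-0.2100,3.8957) (cross=16.661)
θ=44°: ex = (C−B)/|BC| = (-0.5495,0.8355); ey = (-0.8355,-0.5495)
θ=44°: P = B + 1.93·ex + -2.68·ey = (2.6171,4.4745)
θ=143°: B = A + 2.00·(cos143°, sin143°) = (-1.5973, 1.2036)
θ=143°: |BD| = 10.6654
θ=143°: circle(B,3.00) ∩ circle(D,10.00): a=1.0666, h=2.8040
θ=143°:   candidates: C₊=(-0.2211,3.8694) cross=29.906; C₋=(-0.8540,-1.7028) cross=-29.906
θ=143°:   branch + wants cross > 0 → take C=(-0.2211,3.8694) (cross=29.906)
θ=143°: ex = (C−B)/|BC| = (0.4587,0.8886); ey = (-0.8886,0.4587)
θ=143°: P = B + 1.93·ex + -2.68·ey = (1.6695,1.6892)

θ=44°: 2.62 4.47
θ=143°: 1.67 1.69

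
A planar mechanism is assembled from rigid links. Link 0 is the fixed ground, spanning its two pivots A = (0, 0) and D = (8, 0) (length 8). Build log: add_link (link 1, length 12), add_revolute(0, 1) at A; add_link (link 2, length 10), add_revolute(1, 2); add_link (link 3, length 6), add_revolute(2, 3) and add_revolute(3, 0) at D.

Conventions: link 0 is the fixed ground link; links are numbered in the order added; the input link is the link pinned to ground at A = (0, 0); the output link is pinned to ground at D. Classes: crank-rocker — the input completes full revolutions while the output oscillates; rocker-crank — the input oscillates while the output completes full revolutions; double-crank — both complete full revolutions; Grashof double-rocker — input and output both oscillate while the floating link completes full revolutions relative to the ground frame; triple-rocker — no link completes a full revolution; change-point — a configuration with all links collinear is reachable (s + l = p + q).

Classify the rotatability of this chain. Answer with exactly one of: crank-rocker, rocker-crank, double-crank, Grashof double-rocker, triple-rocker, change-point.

lengths: ground=8, input=12, coupler=10, output=6
sorted: s=6 (shortest), l=12 (longest), p+q=18
s + l = 18 vs p + q = 18
s + l = p + q → change-point (collinear configuration reachable)

change-point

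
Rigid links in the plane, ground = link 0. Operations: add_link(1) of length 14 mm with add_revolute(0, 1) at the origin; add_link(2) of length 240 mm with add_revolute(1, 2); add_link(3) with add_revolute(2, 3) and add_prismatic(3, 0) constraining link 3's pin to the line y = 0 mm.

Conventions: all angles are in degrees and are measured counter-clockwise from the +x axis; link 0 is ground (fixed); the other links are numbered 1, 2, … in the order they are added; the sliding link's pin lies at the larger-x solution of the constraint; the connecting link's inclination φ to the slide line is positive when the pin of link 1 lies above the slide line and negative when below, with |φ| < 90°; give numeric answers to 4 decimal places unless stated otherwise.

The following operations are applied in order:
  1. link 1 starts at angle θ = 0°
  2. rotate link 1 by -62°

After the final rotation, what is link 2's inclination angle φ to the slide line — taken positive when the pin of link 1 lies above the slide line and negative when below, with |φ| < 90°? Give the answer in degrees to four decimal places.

geometry: r = 14 mm, L = 240 mm, e = 0 mm; θ starts at 0°
rotate link 1 by -62°: θ ← 0° -62° = -62°
h = r sin θ − e = -12.361266 − 0 = -12.361266
sin φ = h / L = -12.361266 / 240 = -0.05150528
φ = arcsin(-0.05150528) = -2.952341°

-2.9523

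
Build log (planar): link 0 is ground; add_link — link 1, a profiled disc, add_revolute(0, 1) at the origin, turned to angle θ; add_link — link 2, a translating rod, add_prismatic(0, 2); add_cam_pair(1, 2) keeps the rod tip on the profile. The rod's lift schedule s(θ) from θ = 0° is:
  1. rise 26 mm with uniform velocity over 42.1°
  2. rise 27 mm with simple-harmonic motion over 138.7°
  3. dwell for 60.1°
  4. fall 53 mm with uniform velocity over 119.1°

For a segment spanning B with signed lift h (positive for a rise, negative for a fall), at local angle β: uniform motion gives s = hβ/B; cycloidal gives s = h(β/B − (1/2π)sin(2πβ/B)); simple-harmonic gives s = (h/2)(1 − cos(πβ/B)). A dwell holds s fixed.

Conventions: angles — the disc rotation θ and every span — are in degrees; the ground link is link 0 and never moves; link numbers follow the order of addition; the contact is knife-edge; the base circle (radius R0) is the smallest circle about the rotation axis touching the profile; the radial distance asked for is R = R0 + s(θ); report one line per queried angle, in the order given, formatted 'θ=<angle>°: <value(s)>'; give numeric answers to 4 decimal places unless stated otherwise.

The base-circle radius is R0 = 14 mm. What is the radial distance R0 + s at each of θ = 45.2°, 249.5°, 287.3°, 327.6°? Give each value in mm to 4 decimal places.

seg 1 [0°–42.1°] uniform, h=26: full span → s += 26 → s = 26.0000
seg 2 [42.1°–180.8°] simple-harmonic, h=27: θ=45.2° here. β=3.1, B=138.7. 27/2·(1 − cos(π·0.0224)) = 0.0333 → s = 26.0333
seg 2 [42.1°–180.8°] simple-harmonic, h=27: full span → s += 27 → s = 53.0000
seg 3 [180.8°–240.9°] dwell: s stays 53.0000
seg 4 [240.9°–360°] uniform, h=-53: θ=249.5° here. β=8.6, B=119.1. -53·8.6/119.1 = -3.8270 → s = 49.1730
seg 4 [240.9°–360°] uniform, h=-53: θ=287.3° here. β=46.4, B=119.1. -53·46.4/119.1 = -20.6482 → s = 32.3518
seg 4 [240.9°–360°] uniform, h=-53: θ=327.6° here. β=86.7, B=119.1. -53·86.7/119.1 = -38.5819 → s = 14.4181
θ=45.2°: R = R0 + s = 14 + 26.0333 = 40.0333
θ=249.5°: R = R0 + s = 14 + 49.1730 = 63.1730
θ=287.3°: R = R0 + s = 14 + 32.3518 = 46.3518
θ=327.6°: R = R0 + s = 14 + 14.4181 = 28.4181

θ=45.2°: 40.0333
θ=249.5°: 63.1730
θ=287.3°: 46.3518
θ=327.6°: 28.4181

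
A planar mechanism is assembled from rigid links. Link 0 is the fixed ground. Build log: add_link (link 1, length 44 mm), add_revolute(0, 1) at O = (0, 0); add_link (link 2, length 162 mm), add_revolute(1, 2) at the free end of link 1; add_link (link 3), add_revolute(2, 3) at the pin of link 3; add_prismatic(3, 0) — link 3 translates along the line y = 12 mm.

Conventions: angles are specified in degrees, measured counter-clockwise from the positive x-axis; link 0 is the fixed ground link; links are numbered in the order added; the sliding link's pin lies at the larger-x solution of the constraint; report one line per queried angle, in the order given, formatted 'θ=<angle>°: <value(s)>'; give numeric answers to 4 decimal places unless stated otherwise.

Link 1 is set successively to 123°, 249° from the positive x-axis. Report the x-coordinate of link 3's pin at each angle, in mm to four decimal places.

geometry: r = 44 mm, L = 162 mm, e = 12 mm
θ=123°: crank pin P = (r cos θ, r sin θ) = (-23.964118, 36.901505)
θ=123°: h = r sin θ − e = 36.901505 − 12 = 24.901505
θ=123°: x = r cos θ + √(L² − h²) = -23.964118 + 160.074717 = 136.110600
θ=249°: crank pin P = (r cos θ, r sin θ) = (-15.768190, -41.077539)
θ=249°: h = r sin θ − e = -41.077539 − 12 = -53.077539
θ=249°: x = r cos θ + √(L² − h²) = -15.768190 + 153.058077 = 137.289887

θ=123°: 136.1106
θ=249°: 137.2899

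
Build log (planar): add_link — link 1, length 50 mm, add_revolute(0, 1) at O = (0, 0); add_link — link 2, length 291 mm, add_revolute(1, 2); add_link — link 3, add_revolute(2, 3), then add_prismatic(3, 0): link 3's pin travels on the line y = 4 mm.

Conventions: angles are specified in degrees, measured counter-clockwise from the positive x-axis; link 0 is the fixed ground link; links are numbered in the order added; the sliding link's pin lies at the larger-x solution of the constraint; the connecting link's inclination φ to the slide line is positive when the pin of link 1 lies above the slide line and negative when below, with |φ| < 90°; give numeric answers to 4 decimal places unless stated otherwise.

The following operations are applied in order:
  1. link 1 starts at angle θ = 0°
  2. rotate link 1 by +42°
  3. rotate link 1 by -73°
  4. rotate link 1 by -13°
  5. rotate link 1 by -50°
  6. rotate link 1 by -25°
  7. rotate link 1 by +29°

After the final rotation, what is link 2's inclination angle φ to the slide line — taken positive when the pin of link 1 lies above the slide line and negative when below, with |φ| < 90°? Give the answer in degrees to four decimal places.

geometry: r = 50 mm, L = 291 mm, e = 4 mm; θ starts at 0°
rotate link 1 by +42°: θ ← 0° +42° = 42°
rotate link 1 by -73°: θ ← 42° -73° = -31°
rotate link 1 by -13°: θ ← -31° -13° = -44°
rotate link 1 by -50°: θ ← -44° -50° = -94°
rotate link 1 by -25°: θ ← -94° -25° = -119°
rotate link 1 by +29°: θ ← -119° +29° = -90°
h = r sin θ − e = -50.000000 − 4 = -54.000000
sin φ = h / L = -54.000000 / 291 = -0.18556701
φ = arcsin(-0.18556701) = -10.694192°

-10.6942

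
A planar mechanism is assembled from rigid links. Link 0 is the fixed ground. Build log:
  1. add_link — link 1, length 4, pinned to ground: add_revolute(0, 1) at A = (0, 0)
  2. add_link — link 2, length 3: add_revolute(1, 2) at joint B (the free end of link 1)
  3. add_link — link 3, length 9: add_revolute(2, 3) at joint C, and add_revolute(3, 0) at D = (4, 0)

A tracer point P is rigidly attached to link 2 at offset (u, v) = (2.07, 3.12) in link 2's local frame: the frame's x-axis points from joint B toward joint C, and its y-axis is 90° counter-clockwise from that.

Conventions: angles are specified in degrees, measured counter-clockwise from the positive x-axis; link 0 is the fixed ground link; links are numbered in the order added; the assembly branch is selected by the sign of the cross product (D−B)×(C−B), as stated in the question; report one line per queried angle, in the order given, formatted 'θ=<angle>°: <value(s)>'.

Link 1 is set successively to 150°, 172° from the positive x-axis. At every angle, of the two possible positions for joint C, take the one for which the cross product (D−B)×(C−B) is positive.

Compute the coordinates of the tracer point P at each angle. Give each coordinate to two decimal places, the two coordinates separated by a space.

A=(0,0), D=(4.00,0)
θ=150°: B = A + 4.00·(cos150°, sin150°) = (-3.4641, 2.0000)
θ=150°: |BD| = 7.7274
θ=150°: circle(B,3.00) ∩ circle(D,9.00): a=-0.7950, h=2.8927
θ=150°:   candidates: C₊=(-3.4834,4.9999) cross=22.353; C₋=(-4.9807,-0.5884) cross=-22.353
θ=150°:   branch + wants cross > 0 → take C=(-3.4834,4.9999) (cross=22.353)
θ=150°: ex = (C−B)/|BC| = (-0.0064,1.0000); ey = (-1.0000,-0.0064)
θ=150°: P = B + 2.07·ex + 3.12·ey = (-6.5973,4.0499)
θ=172°: B = A + 4.00·(cos172°, sin172°) = (-3.9611, 0.5567)
θ=172°: |BD| = 7.9805
θ=172°: circle(B,3.00) ∩ circle(D,9.00): a=-0.5207, h=2.9545
θ=172°:   candidates: C₊=(-4.2744,3.5403) cross=23.578; C₋=(-4.6866,-2.3542) cross=-23.578
θ=172°:   branch + wants cross > 0 → take C=(-4.2744,3.5403) (cross=23.578)
θ=172°: ex = (C−B)/|BC| = (-0.1045,0.9945); ey = (-0.9945,-0.1045)
θ=172°: P = B + 2.07·ex + 3.12·ey = (-7.2802,2.2895)

θ=150°: -6.60 4.05
θ=172°: -7.28 2.29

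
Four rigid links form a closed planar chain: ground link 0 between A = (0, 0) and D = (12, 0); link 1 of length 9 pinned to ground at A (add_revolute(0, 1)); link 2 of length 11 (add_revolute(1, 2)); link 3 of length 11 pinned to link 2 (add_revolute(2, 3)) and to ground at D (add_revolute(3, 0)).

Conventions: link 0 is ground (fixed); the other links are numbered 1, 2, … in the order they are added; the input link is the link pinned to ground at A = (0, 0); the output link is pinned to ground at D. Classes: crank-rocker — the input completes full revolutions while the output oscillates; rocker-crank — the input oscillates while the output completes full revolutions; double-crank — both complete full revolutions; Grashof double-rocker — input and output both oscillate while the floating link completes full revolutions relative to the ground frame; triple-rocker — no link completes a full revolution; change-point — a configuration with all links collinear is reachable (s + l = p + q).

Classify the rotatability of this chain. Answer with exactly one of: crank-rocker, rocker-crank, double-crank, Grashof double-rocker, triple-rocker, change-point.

lengths: ground=12, input=9, coupler=11, output=11
sorted: s=9 (shortest), l=12 (longest), p+q=22
s + l = 21 vs p + q = 22
s + l < p + q (Grashof) with shortest = input link → crank-rocker

crank-rocker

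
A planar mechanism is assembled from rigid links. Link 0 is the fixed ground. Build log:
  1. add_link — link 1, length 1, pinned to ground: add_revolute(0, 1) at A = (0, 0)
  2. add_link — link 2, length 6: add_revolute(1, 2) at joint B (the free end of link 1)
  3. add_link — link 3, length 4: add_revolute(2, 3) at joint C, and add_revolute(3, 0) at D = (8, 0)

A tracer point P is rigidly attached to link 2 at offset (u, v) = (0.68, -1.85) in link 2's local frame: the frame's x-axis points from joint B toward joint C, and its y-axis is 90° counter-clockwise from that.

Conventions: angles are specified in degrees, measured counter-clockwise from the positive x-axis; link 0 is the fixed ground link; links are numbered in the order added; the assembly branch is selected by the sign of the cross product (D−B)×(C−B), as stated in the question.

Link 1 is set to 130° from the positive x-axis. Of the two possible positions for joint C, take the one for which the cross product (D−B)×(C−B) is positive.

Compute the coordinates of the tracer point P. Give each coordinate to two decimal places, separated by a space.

A=(0,0), D=(8.00,0)
B = A + 1.00·(cos130°, sin130°) = (-0.6428, 0.7660)
|BD| = 8.6767
circle(B,6.00) ∩ circle(D,4.00): a=5.4909, h=2.4188
  candidates: C₊=(5.0402,2.6906) cross=20.987; C₋=(4.6131,-2.1281) cross=-20.987
  branch + wants cross > 0 → take C=(5.0402,2.6906) (cross=20.987)
ex = (C−B)/|BC| = (0.9472,0.3208); ey = (-0.3208,0.9472)
P = B + 0.68·ex + -1.85·ey = (0.5947,-0.7681)

0.59 -0.77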